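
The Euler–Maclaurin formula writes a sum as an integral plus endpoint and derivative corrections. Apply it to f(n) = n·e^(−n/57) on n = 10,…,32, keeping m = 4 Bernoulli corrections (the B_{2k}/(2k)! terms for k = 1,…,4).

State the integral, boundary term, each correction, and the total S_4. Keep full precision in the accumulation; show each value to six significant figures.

Integral: ∫_10^32 x·e^(−x/57) dx = 310.801.
Endpoint term: (f(10) + f(32))/2 = (8.39089 + 18.2531)/2 = 13.3220.
Running total after boundary: 324.123.
k=1: B_{2}/(2)! × [f^{(1)}(32) − f^{(1)}(10)] = 1/12 × (0.250179 − 0.691880) = -0.0368085.
Partial sum through k=1: 324.086.
k=2: B_{4}/(4)! × [f^{(3)}(32) − f^{(3)}(10)] = −1/720 × (0.000428130 − 0.000729473) = 4.18532e-07.
Partial sum through k=2: 324.086.
k=3: B_{6}/(6)! × [f^{(5)}(32) − f^{(5)}(10)] = 1/30240 × (2.39846e-07 − 3.83501e-07) = -4.75051e-12.
Partial sum through k=3: 324.086.
k=4: B_{8}/(8)! × [f^{(7)}(32) − f^{(7)}(10)] = −1/1209600 × (1.07085e-10 − 1.66968e-10) = 4.95068e-17.

S_4 ≈ 324.086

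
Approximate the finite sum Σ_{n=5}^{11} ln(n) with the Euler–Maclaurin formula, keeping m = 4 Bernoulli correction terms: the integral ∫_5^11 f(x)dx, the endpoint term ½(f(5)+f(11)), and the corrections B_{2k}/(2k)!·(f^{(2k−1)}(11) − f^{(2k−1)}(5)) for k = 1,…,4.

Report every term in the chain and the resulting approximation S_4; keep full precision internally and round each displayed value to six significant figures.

S_4 ≈ 14.3243

Integral: ∫_5^11 ln(x) dx = 12.3297.
½[f(5) + f(11)] = ½[1.60944 + 2.39790] = 2.00367.
Running total after boundary: 14.3333.
k=1: B_{2}/(2)! × [f^{(1)}(11) − f^{(1)}(5)] = 1/12 × (0.0909091 − 0.200000) = -0.00909091.
After k=1: 14.3242.
k=2: B_{4}/(4)! × [f^{(3)}(11) − f^{(3)}(5)] = −1/720 × (0.00150263 − 0.0160000) = 2.01352e-05.
After k=2: 14.3243.
k=3: B_{6}/(6)! × [f^{(5)}(11) − f^{(5)}(5)] = 1/30240 × (0.000149021 − 0.00768000) = -2.49040e-07.
After k=3: 14.3243.
k=4: B_{8}/(8)! × [f^{(7)}(11) − f^{(7)}(5)] = −1/1209600 × (3.69474e-05 − 0.00921600) = 7.58850e-09.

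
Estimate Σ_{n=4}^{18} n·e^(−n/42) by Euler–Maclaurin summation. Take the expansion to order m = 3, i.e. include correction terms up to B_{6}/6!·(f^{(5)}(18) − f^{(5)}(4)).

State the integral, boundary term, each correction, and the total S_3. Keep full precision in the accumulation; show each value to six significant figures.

Integral: ∫_4^18 x·e^(−x/42) dx = 114.864.
½[f(4) + f(18)] = ½[3.63663 + 11.7259] = 7.68126.
So far: 122.545.
Correction k=1: B_{2}/2! · (f^{(1)}(18) − f^{(1)}(4)) = 1/12 · (0.372251 − 0.822570) = -0.0375266.
After k=1: 122.508.
Correction k=2: B_{4}/4! · (f^{(3)}(18) − f^{(3)}(4)) = −1/720 · (0.000949620 − 0.00149710) = 7.60388e-07.
After k=2: 122.508.
Correction k=3: B_{6}/6! · (f^{(5)}(18) − f^{(5)}(4)) = 1/30240 · (9.57037e-07 − 1.43304e-06) = -1.57410e-11.

S_3 ≈ 122.508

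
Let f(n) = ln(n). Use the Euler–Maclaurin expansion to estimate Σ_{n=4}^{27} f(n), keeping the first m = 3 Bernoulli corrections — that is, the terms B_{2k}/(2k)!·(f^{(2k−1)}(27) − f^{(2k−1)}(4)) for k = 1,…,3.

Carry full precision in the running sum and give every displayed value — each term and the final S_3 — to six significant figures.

S_3 ≈ 62.7658

∫_4^27 ln(x) dx evaluates to 60.4424.
Endpoint term: (f(4) + f(27))/2 = (1.38629 + 3.29584)/2 = 2.34107.
Running total after boundary: 62.7835.
Correction k=1: B_{2}/2! · (f^{(1)}(27) − f^{(1)}(4)) = 1/12 · (0.0370370 − 0.250000) = -0.0177469.
After k=1: 62.7657.
Correction k=2: B_{4}/4! · (f^{(3)}(27) − f^{(3)}(4)) = −1/720 · (0.000101611 − 0.0312500) = 4.32617e-05.
After k=2: 62.7658.
Correction k=3: B_{6}/6! · (f^{(5)}(27) − f^{(5)}(4)) = 1/30240 · (1.67260e-06 − 0.0234375) = -7.74994e-07.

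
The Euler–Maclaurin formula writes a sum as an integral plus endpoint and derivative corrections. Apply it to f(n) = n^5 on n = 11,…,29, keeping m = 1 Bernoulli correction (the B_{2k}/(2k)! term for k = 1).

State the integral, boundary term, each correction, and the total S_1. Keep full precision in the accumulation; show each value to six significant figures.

S_1 ≈ 1.09467e+08

The integral term ∫_11^29 x^5 dx = 9.88420e+07.
Boundary: ½(f(11) + f(29)) = ½(161051 + 2.05111e+07) = 1.03361e+07.
Integral + boundary = 1.09178e+08.
Correction k=1: B_{2}/2! · (f^{(1)}(29) − f^{(1)}(11)) = 1/12 · (3.53640e+06 − 73205.0) = 288600.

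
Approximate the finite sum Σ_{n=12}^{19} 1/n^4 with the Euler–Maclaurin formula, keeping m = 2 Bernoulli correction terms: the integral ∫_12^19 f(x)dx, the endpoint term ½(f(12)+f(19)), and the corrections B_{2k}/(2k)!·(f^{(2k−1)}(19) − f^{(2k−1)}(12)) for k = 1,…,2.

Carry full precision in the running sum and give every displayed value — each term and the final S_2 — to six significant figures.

S_2 ≈ 0.000173453

∫_12^19 1/x^4 dx evaluates to 0.000144303.
Endpoint term: (f(12) + f(19))/2 = (4.82253e-05 + 7.67336e-06)/2 = 2.79493e-05.
Running total after boundary: 0.000172253.
Correction k=1: B_{2}/2! · (f^{(1)}(19) − f^{(1)}(12)) = 1/12 · (-1.61544e-06 − (-1.60751e-05)) = 1.20497e-06.
Partial sum through k=1: 0.000173458.
Correction k=2: B_{4}/4! · (f^{(3)}(19) − f^{(3)}(12)) = −1/720 · (-1.34247e-07 − (-3.34898e-06)) = -4.46491e-09.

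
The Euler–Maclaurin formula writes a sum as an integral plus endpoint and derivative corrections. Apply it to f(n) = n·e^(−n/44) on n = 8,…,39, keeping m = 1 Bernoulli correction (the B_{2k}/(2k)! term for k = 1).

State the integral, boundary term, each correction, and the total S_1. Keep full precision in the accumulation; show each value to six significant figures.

∫_8^39 x·e^(−x/44) dx evaluates to 402.448.
Endpoint term: (f(8) + f(39))/2 = (6.67002 + 16.0739)/2 = 11.3720.
So far: 413.820.
k=1: B_{2}/(2)! × [f^{(1)}(39) − f^{(1)}(8)] = 1/12 × (0.0468354 − 0.682161) = -0.0529438.

S_1 ≈ 413.767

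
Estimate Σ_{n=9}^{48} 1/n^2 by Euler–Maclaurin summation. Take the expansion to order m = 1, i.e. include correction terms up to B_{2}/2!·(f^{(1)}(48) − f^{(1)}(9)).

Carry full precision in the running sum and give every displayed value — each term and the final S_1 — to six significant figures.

∫_9^48 1/x^2 dx evaluates to 0.0902778.
½[f(9) + f(48)] = ½[0.0123457 + 0.000434028] = 0.00638985.
Integral + boundary = 0.0966676.
k=1: B_{2}/(2)! × [f^{(1)}(48) − f^{(1)}(9)] = 1/12 × (-1.80845e-05 − (-0.00274348)) = 0.000227117.

S_1 ≈ 0.0968947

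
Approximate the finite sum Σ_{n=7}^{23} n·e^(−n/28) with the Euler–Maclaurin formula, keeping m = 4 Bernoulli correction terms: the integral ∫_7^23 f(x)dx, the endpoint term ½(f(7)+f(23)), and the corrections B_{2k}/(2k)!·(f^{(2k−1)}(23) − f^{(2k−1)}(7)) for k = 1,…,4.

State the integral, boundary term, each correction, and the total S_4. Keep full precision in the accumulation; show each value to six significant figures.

The integral term ∫_7^23 x·e^(−x/28) dx = 135.186.
½[f(7) + f(23)] = ½[5.45161 + 10.1155] = 7.78354.
So far: 142.970.
Correction k=1: B_{2}/2! · (f^{(1)}(23) − f^{(1)}(7)) = 1/12 · (0.0785362 − 0.584101) = -0.0421304.
Partial sum through k=1: 142.928.
Correction k=2: B_{4}/4! · (f^{(3)}(23) − f^{(3)}(7)) = −1/720 · (0.00122212 − 0.00273176) = 2.09673e-06.
Partial sum through k=2: 142.928.
Correction k=3: B_{6}/6! · (f^{(5)}(23) − f^{(5)}(7)) = 1/30240 · (2.98988e-06 − 6.01849e-06) = -1.00153e-10.
Partial sum through k=3: 142.928.
Correction k=4: B_{8}/8! · (f^{(7)}(23) − f^{(7)}(7)) = −1/1209600 · (5.63895e-09 − 1.09089e-08) = 4.35679e-15.

S_4 ≈ 142.928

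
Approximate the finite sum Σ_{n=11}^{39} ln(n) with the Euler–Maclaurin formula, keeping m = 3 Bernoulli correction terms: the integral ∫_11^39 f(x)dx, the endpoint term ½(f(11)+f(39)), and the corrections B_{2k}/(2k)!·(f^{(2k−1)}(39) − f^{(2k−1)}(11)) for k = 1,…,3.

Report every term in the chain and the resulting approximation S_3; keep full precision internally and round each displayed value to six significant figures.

S_3 ≈ 91.5273

The integral term ∫_11^39 ln(x) dx = 88.5021.
Endpoint term: (f(11) + f(39))/2 = (2.39790 + 3.66356)/2 = 3.03073.
Integral + boundary = 91.5328.
Order-1 term: 1/12 · (0.0256410 − 0.0909091) = -0.00543901.
After k=1: 91.5273.
Order-2 term: −1/720 · (3.37160e-05 − 0.00150263) = 2.04016e-06.
After k=2: 91.5273.
Order-3 term: 1/30240 · (2.66004e-07 − 0.000149021) = -4.91915e-09.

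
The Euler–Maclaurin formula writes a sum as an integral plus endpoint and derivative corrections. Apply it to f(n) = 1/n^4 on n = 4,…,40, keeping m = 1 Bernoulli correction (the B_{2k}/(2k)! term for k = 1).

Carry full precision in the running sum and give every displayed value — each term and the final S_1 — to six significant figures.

The integral term ∫_4^40 1/x^4 dx = 0.00520313.
Endpoint term: (f(4) + f(40))/2 = (0.00390625 + 3.90625e-07)/2 = 0.00195332.
Running total after boundary: 0.00715645.
Order-1 term: 1/12 · (-3.90625e-08 − (-0.00390625)) = 0.000325518.

S_1 ≈ 0.00748196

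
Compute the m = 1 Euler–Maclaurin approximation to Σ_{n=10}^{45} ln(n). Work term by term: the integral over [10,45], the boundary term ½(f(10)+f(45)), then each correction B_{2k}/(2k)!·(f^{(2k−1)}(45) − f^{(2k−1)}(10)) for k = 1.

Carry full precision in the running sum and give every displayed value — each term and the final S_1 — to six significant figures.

∫_10^45 ln(x) dx evaluates to 113.274.
½[f(10) + f(45)] = ½[2.30259 + 3.80666] = 3.05462.
So far: 116.329.
Order-1 term: 1/12 · (0.0222222 − 0.100000) = -0.00648148.

S_1 ≈ 116.322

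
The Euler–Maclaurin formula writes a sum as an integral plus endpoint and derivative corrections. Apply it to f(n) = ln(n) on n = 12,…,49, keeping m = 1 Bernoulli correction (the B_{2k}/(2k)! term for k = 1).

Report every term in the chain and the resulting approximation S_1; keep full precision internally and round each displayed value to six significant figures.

∫_12^49 ln(x) dx evaluates to 123.880.
Boundary: ½(f(12) + f(49)) = ½(2.48491 + 3.89182) = 3.18836.
Running total after boundary: 127.069.
Order-1 term: 1/12 · (0.0204082 − 0.0833333) = -0.00524376.

S_1 ≈ 127.063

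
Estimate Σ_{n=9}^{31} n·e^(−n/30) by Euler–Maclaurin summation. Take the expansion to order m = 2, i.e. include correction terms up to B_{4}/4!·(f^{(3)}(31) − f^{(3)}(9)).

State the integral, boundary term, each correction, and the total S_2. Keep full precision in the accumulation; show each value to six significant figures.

S_2 ≈ 224.413

Integral: ∫_9^31 x·e^(−x/30) dx = 215.609.
Endpoint term: (f(9) + f(31))/2 = (6.66736 + 11.0304)/2 = 8.84888.
Integral + boundary = 224.458.
k=1: B_{2}/(2)! × [f^{(1)}(31) − f^{(1)}(9)] = 1/12 × (-0.0118606 − 0.518573) = -0.0442028.
After k=1: 224.413.
k=2: B_{4}/(4)! × [f^{(3)}(31) − f^{(3)}(9)] = −1/720 × (0.000777530 − 0.00222245) = 2.00684e-06.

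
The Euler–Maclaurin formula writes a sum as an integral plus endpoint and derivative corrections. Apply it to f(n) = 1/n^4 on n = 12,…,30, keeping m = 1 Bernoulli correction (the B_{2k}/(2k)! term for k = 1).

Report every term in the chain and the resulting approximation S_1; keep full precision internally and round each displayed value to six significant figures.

S_1 ≈ 0.000206611

The integral term ∫_12^30 1/x^4 dx = 0.000180556.
Boundary: ½(f(12) + f(30)) = ½(4.82253e-05 + 1.23457e-06) = 2.47299e-05.
Integral + boundary = 0.000205285.
Order-1 term: 1/12 · (-1.64609e-07 − (-1.60751e-05)) = 1.32587e-06.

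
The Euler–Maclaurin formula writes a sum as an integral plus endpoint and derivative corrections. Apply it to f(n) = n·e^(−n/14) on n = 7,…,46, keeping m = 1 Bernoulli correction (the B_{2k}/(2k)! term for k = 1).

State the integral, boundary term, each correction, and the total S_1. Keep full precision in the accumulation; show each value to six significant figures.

The integral term ∫_7^46 x·e^(−x/14) dx = 146.892.
½[f(7) + f(46)] = ½[4.24571 + 1.72104] = 2.98338.
Running total after boundary: 149.876.
k=1: B_{2}/(2)! × [f^{(1)}(46) − f^{(1)}(7)] = 1/12 × (-0.0855174 − 0.303265) = -0.0323986.

S_1 ≈ 149.843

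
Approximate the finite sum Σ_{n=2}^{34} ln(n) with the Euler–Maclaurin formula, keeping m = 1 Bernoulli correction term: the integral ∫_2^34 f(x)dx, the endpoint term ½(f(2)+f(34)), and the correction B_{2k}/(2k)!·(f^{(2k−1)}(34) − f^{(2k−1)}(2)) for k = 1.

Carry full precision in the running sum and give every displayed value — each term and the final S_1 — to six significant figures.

S_1 ≈ 88.5805

Integral: ∫_2^34 ln(x) dx = 86.5100.
Endpoint term: (f(2) + f(34))/2 = (0.693147 + 3.52636)/2 = 2.10975.
So far: 88.6197.
k=1: B_{2}/(2)! × [f^{(1)}(34) − f^{(1)}(2)] = 1/12 × (0.0294118 − 0.500000) = -0.0392157.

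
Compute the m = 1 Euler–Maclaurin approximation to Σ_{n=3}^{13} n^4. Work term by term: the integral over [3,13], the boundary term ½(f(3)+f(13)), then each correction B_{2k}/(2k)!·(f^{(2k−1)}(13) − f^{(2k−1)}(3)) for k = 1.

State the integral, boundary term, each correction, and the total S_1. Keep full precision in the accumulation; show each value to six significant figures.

S_1 ≈ 89254.3

The integral term ∫_3^13 x^4 dx = 74210.0.
½[f(3) + f(13)] = ½[81.0000 + 28561.0] = 14321.0.
Running total after boundary: 88531.0.
Correction k=1: B_{2}/2! · (f^{(1)}(13) − f^{(1)}(3)) = 1/12 · (8788.00 − 108.000) = 723.333.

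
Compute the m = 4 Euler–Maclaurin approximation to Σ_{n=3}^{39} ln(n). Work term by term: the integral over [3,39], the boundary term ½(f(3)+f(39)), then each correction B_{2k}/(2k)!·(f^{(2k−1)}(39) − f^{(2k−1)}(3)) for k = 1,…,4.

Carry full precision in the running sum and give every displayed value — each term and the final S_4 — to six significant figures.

∫_3^39 ln(x) dx evaluates to 103.583.
Boundary: ½(f(3) + f(39)) = ½(1.09861 + 3.66356) = 2.38109.
Running total after boundary: 105.964.
k=1: B_{2}/(2)! × [f^{(1)}(39) − f^{(1)}(3)] = 1/12 × (0.0256410 − 0.333333) = -0.0256410.
Partial sum through k=1: 105.939.
k=2: B_{4}/(4)! × [f^{(3)}(39) − f^{(3)}(3)] = −1/720 × (3.37160e-05 − 0.0740741) = 0.000102834.
Partial sum through k=2: 105.939.
k=3: B_{6}/(6)! × [f^{(5)}(39) − f^{(5)}(3)] = 1/30240 × (2.66004e-07 − 0.0987654) = -3.26604e-06.
Partial sum through k=3: 105.939.
k=4: B_{8}/(8)! × [f^{(7)}(39) − f^{(7)}(3)] = −1/1209600 × (5.24663e-09 − 0.329218) = 2.72171e-07.

S_4 ≈ 105.939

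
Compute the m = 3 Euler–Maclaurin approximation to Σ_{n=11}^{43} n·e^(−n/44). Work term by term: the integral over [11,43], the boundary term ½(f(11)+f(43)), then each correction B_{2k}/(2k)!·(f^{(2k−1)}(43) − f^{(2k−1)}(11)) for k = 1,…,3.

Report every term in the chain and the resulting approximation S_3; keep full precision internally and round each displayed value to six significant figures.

The integral term ∫_11^43 x·e^(−x/44) dx = 444.083.
Boundary: ½(f(11) + f(43)) = ½(8.56681 + 16.1825) = 12.3746.
Running total after boundary: 456.458.
Correction k=1: B_{2}/2! · (f^{(1)}(43) − f^{(1)}(11)) = 1/12 · (0.00855309 − 0.584101) = -0.0479623.
Running total after k=1: 456.410.
Correction k=2: B_{4}/4! · (f^{(3)}(43) − f^{(3)}(11)) = −1/720 · (0.000393195 − 0.00110625) = 9.90356e-07.
Running total after k=2: 456.410.
Correction k=3: B_{6}/6! · (f^{(5)}(43) − f^{(5)}(11)) = 1/30240 · (4.03911e-07 − 9.86982e-07) = -1.92815e-11.

S_3 ≈ 456.410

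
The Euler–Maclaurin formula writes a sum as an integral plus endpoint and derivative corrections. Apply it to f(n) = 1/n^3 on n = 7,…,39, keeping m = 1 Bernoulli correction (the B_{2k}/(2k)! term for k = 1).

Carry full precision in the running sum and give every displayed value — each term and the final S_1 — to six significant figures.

S_1 ≈ 0.0114455

Integral: ∫_7^39 1/x^3 dx = 0.00987535.
Endpoint term: (f(7) + f(39))/2 = (0.00291545 + 1.68580e-05)/2 = 0.00146615.
Integral + boundary = 0.0113415.
k=1: B_{2}/(2)! × [f^{(1)}(39) − f^{(1)}(7)] = 1/12 × (-1.29677e-06 − (-0.00124948)) = 0.000104015.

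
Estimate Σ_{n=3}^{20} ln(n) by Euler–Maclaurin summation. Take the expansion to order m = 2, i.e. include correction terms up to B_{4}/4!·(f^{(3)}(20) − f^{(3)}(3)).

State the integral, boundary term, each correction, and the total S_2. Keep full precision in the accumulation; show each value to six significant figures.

S_2 ≈ 41.6425

Integral: ∫_3^20 ln(x) dx = 39.6188.
½[f(3) + f(20)] = ½[1.09861 + 2.99573] = 2.04717.
Running total after boundary: 41.6660.
Order-1 term: 1/12 · (0.0500000 − 0.333333) = -0.0236111.
Running total after k=1: 41.6424.
Order-2 term: −1/720 · (0.000250000 − 0.0740741) = 0.000102533.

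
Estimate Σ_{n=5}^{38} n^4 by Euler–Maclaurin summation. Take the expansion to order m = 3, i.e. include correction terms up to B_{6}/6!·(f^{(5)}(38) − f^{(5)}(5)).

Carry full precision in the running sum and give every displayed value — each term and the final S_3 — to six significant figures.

S_3 ≈ 1.69075e+07

The integral term ∫_5^38 x^4 dx = 1.58464e+07.
½[f(5) + f(38)] = ½[625.000 + 2.08514e+06] = 1.04288e+06.
Running total after boundary: 1.68893e+07.
Order-1 term: 1/12 · (219488 − 500.000) = 18249.0.
After k=1: 1.69075e+07.
Order-2 term: −1/720 · (912.000 − 120.000) = -1.10000.
After k=2: 1.69075e+07.
Order-3 term: 1/30240 · (0.00000 − 0.00000) = 0.00000.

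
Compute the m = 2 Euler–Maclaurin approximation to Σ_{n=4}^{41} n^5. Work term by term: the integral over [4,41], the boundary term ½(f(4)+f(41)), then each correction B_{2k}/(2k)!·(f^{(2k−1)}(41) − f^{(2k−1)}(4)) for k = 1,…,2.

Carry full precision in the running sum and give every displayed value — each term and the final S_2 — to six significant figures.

∫_4^41 x^5 dx evaluates to 7.91683e+08.
Endpoint term: (f(4) + f(41))/2 = (1024.00 + 1.15856e+08)/2 = 5.79286e+07.
Integral + boundary = 8.49612e+08.
Order-1 term: 1/12 · (1.41288e+07 − 1280.00) = 1.17729e+06.
Running total after k=1: 8.50789e+08.
Order-2 term: −1/720 · (100860 − 960.000) = -138.750.

S_2 ≈ 8.50789e+08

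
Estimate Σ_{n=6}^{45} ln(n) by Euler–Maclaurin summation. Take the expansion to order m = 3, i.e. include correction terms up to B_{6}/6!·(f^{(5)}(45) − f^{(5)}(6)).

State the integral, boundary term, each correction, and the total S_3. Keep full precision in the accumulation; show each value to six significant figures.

S_3 ≈ 124.336

Integral: ∫_6^45 ln(x) dx = 121.549.
Boundary: ½(f(6) + f(45)) = ½(1.79176 + 3.80666) = 2.79921.
Integral + boundary = 124.348.
Correction k=1: B_{2}/2! · (f^{(1)}(45) − f^{(1)}(6)) = 1/12 · (0.0222222 − 0.166667) = -0.0120370.
After k=1: 124.336.
Correction k=2: B_{4}/4! · (f^{(3)}(45) − f^{(3)}(6)) = −1/720 · (2.19479e-05 − 0.00925926) = 1.28296e-05.
After k=2: 124.336.
Correction k=3: B_{6}/6! · (f^{(5)}(45) − f^{(5)}(6)) = 1/30240 · (1.30061e-07 − 0.00308642) = -1.02060e-07.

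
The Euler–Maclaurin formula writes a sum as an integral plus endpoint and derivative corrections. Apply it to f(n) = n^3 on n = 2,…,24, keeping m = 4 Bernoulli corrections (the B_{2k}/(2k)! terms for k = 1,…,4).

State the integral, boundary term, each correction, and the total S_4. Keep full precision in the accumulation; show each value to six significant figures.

S_4 ≈ 89999.0

∫_2^24 x^3 dx evaluates to 82940.0.
½[f(2) + f(24)] = ½[8.00000 + 13824.0] = 6916.00.
Running total after boundary: 89856.0.
Order-1 term: 1/12 · (1728.00 − 12.0000) = 143.000.
Partial sum through k=1: 89999.0.
Order-2 term: −1/720 · (6.00000 − 6.00000) = 0.00000.
Partial sum through k=2: 89999.0.
Order-3 term: 1/30240 · (0.00000 − 0.00000) = 0.00000.
Partial sum through k=3: 89999.0.
Order-4 term: −1/1209600 · (0.00000 − 0.00000) = 0.00000.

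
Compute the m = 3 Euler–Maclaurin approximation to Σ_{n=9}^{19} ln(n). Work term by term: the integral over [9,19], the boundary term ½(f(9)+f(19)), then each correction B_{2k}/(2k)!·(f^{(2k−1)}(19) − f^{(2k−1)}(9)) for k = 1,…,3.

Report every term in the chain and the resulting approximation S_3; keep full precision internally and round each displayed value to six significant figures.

Integral: ∫_9^19 ln(x) dx = 26.1693.
Endpoint term: (f(9) + f(19))/2 = (2.19722 + 2.94444)/2 = 2.57083.
Running total after boundary: 28.7402.
Order-1 term: 1/12 · (0.0526316 − 0.111111) = -0.00487329.
Partial sum through k=1: 28.7353.
Order-2 term: −1/720 · (0.000291588 − 0.00274348) = 3.40541e-06.
Partial sum through k=2: 28.7353.
Order-3 term: 1/30240 · (9.69267e-06 − 0.000406442) = -1.31200e-08.

S_3 ≈ 28.7353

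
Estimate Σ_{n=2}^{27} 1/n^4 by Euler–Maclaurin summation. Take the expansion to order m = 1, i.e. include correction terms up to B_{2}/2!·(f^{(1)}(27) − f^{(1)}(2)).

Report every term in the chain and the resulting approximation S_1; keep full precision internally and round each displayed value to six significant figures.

The integral term ∫_2^27 1/x^4 dx = 0.0416497.
Endpoint term: (f(2) + f(27))/2 = (0.0625000 + 1.88168e-06)/2 = 0.0312509.
So far: 0.0729007.
Order-1 term: 1/12 · (-2.78767e-07 − (-0.125000)) = 0.0104166.

S_1 ≈ 0.0833173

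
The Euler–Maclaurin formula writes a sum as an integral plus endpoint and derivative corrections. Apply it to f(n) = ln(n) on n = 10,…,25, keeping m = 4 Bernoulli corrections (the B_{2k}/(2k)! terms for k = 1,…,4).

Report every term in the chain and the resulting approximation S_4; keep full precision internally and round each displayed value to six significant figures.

S_4 ≈ 45.2018

Integral: ∫_10^25 ln(x) dx = 42.4460.
Boundary: ½(f(10) + f(25)) = ½(2.30259 + 3.21888) = 2.76073.
Running total after boundary: 45.2068.
Correction k=1: B_{2}/2! · (f^{(1)}(25) − f^{(1)}(10)) = 1/12 · (0.0400000 − 0.100000) = -0.00500000.
Partial sum through k=1: 45.2018.
Correction k=2: B_{4}/4! · (f^{(3)}(25) − f^{(3)}(10)) = −1/720 · (0.000128000 − 0.00200000) = 2.60000e-06.
Partial sum through k=2: 45.2018.
Correction k=3: B_{6}/6! · (f^{(5)}(25) − f^{(5)}(10)) = 1/30240 · (2.45760e-06 − 0.000240000) = -7.85524e-09.
Partial sum through k=3: 45.2018.
Correction k=4: B_{8}/8! · (f^{(7)}(25) − f^{(7)}(10)) = −1/1209600 · (1.17965e-07 − 7.20000e-05) = 5.94263e-11.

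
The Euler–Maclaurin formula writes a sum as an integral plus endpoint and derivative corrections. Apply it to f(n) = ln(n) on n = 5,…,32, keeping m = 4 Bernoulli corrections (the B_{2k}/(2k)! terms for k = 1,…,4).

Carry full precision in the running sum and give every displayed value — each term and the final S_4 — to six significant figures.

Integral: ∫_5^32 ln(x) dx = 75.8564.
Boundary: ½(f(5) + f(32)) = ½(1.60944 + 3.46574) = 2.53759.
Integral + boundary = 78.3939.
Order-1 term: 1/12 · (0.0312500 − 0.200000) = -0.0140625.
After k=1: 78.3799.
Order-2 term: −1/720 · (6.10352e-05 − 0.0160000) = 2.21375e-05.
After k=2: 78.3799.
Order-3 term: 1/30240 · (7.15256e-07 − 0.00768000) = -2.53945e-07.
After k=3: 78.3799.
Order-4 term: −1/1209600 · (2.09548e-08 − 0.00921600) = 7.61903e-09.

S_4 ≈ 78.3799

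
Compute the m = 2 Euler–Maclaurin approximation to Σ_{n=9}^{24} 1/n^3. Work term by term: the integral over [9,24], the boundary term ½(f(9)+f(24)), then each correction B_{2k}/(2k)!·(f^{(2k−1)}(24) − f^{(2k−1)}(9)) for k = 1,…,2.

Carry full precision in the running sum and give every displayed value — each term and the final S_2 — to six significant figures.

S_2 ≈ 0.00606402

The integral term ∫_9^24 1/x^3 dx = 0.00530478.
Boundary: ½(f(9) + f(24)) = ½(0.00137174 + 7.23380e-05) = 0.000722040.
So far: 0.00602682.
k=1: B_{2}/(2)! × [f^{(1)}(24) − f^{(1)}(9)] = 1/12 × (-9.04225e-06 − (-0.000457247)) = 3.73504e-05.
Running total after k=1: 0.00606417.
k=2: B_{4}/(4)! × [f^{(3)}(24) − f^{(3)}(9)] = −1/720 × (-3.13967e-07 − (-0.000112901)) = -1.56370e-07.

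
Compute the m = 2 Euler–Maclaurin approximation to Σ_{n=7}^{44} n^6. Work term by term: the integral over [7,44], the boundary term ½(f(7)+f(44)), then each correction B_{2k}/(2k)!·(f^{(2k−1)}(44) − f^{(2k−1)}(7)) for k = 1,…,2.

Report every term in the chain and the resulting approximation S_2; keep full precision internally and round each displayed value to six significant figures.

S_2 ≈ 4.93216e+10

∫_7^44 x^6 dx evaluates to 4.56110e+10.
Endpoint term: (f(7) + f(44))/2 = (117649 + 7.25631e+09)/2 = 3.62822e+09.
Running total after boundary: 4.92392e+10.
k=1: B_{2}/(2)! × [f^{(1)}(44) − f^{(1)}(7)] = 1/12 × (9.89497e+08 − 100842) = 8.24497e+07.
Running total after k=1: 4.93217e+10.
k=2: B_{4}/(4)! × [f^{(3)}(44) − f^{(3)}(7)] = −1/720 × (1.02221e+07 − 41160.0) = -14140.2.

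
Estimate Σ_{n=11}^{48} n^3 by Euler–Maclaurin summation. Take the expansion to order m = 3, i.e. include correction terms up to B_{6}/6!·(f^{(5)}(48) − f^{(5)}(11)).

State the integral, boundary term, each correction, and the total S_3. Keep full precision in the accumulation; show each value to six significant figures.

S_3 ≈ 1.37995e+06

∫_11^48 x^3 dx evaluates to 1.32344e+06.
Boundary: ½(f(11) + f(48)) = ½(1331.00 + 110592) = 55961.5.
So far: 1.37941e+06.
Correction k=1: B_{2}/2! · (f^{(1)}(48) − f^{(1)}(11)) = 1/12 · (6912.00 − 363.000) = 545.750.
Running total after k=1: 1.37995e+06.
Correction k=2: B_{4}/4! · (f^{(3)}(48) − f^{(3)}(11)) = −1/720 · (6.00000 − 6.00000) = 0.00000.
Running total after k=2: 1.37995e+06.
Correction k=3: B_{6}/6! · (f^{(5)}(48) − f^{(5)}(11)) = 1/30240 · (0.00000 − 0.00000) = 0.00000.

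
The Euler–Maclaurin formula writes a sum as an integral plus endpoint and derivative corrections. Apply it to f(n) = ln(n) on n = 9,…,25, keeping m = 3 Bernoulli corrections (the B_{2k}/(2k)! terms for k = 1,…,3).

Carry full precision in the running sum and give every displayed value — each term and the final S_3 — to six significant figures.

S_3 ≈ 47.3990

Integral: ∫_9^25 ln(x) dx = 44.6969.
Boundary: ½(f(9) + f(25)) = ½(2.19722 + 3.21888) = 2.70805.
Integral + boundary = 47.4049.
Order-1 term: 1/12 · (0.0400000 − 0.111111) = -0.00592593.
After k=1: 47.3990.
Order-2 term: −1/720 · (0.000128000 − 0.00274348) = 3.63262e-06.
After k=2: 47.3990.
Order-3 term: 1/30240 · (2.45760e-06 − 0.000406442) = -1.33593e-08.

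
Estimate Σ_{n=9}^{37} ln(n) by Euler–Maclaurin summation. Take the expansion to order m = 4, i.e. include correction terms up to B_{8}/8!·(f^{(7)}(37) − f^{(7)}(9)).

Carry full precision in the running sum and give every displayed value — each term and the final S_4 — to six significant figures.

∫_9^37 ln(x) dx evaluates to 85.8289.
Boundary: ½(f(9) + f(37)) = ½(2.19722 + 3.61092) = 2.90407.
Running total after boundary: 88.7330.
Correction k=1: B_{2}/2! · (f^{(1)}(37) − f^{(1)}(9)) = 1/12 · (0.0270270 − 0.111111) = -0.00700701.
Running total after k=1: 88.7260.
Correction k=2: B_{4}/4! · (f^{(3)}(37) − f^{(3)}(9)) = −1/720 · (3.94843e-05 − 0.00274348) = 3.75556e-06.
Running total after k=2: 88.7260.
Correction k=3: B_{6}/6! · (f^{(5)}(37) − f^{(5)}(9)) = 1/30240 · (3.46101e-07 − 0.000406442) = -1.34291e-08.
Running total after k=3: 88.7260.
Correction k=4: B_{8}/8! · (f^{(7)}(37) − f^{(7)}(9)) = −1/1209600 · (7.58439e-09 − 0.000150534) = 1.24443e-10.

S_4 ≈ 88.7260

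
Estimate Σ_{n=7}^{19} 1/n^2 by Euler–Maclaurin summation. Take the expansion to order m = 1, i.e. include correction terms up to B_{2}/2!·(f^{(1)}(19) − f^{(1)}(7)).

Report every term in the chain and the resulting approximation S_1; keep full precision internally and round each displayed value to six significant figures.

∫_7^19 1/x^2 dx evaluates to 0.0902256.
½[f(7) + f(19)] = ½[0.0204082 + 0.00277008] = 0.0115891.
So far: 0.101815.
Order-1 term: 1/12 · (-0.000291588 − (-0.00583090)) = 0.000461610.

S_1 ≈ 0.102276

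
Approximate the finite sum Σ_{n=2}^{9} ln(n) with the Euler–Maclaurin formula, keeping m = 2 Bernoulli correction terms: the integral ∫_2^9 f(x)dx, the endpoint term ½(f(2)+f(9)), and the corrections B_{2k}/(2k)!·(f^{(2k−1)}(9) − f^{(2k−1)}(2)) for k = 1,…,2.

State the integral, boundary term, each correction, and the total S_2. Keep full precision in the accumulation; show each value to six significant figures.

The integral term ∫_2^9 ln(x) dx = 11.3887.
Endpoint term: (f(2) + f(9))/2 = (0.693147 + 2.19722)/2 = 1.44519.
Running total after boundary: 12.8339.
k=1: B_{2}/(2)! × [f^{(1)}(9) − f^{(1)}(2)] = 1/12 × (0.111111 − 0.500000) = -0.0324074.
Partial sum through k=1: 12.8015.
k=2: B_{4}/(4)! × [f^{(3)}(9) − f^{(3)}(2)] = −1/720 × (0.00274348 − 0.250000) = 0.000343412.

S_2 ≈ 12.8018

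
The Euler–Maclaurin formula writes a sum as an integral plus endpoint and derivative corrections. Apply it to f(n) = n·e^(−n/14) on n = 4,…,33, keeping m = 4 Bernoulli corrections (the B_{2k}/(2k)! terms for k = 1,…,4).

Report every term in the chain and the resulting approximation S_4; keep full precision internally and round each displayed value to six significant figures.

∫_4^33 x·e^(−x/14) dx evaluates to 127.066.
Endpoint term: (f(4) + f(33))/2 = (3.00591 + 3.12478)/2 = 3.06535.
Running total after boundary: 130.131.
k=1: B_{2}/(2)! × [f^{(1)}(33) − f^{(1)}(4)] = 1/12 × (-0.128508 − 0.536769) = -0.0554398.
Running total after k=1: 130.076.
k=2: B_{4}/(4)! × [f^{(3)}(33) − f^{(3)}(4)] = −1/720 × (0.000310573 − 0.0104068) = 1.40225e-05.
Running total after k=2: 130.076.
k=3: B_{6}/(6)! × [f^{(5)}(33) − f^{(5)}(4)] = 1/30240 × (6.51429e-06 − 9.22188e-05) = -2.83414e-09.
Running total after k=3: 130.076.
k=4: B_{8}/(8)! × [f^{(7)}(33) − f^{(7)}(4)] = −1/1209600 × (5.83879e-08 − 6.70112e-07) = 5.05724e-13.

S_4 ≈ 130.076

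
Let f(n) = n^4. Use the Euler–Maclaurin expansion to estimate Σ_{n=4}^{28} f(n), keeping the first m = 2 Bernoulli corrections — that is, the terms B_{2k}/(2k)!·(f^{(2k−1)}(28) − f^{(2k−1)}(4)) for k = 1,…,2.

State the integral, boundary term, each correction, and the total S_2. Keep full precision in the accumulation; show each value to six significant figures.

Integral: ∫_4^28 x^4 dx = 3.44187e+06.
½[f(4) + f(28)] = ½[256.000 + 614656] = 307456.
Running total after boundary: 3.74932e+06.
k=1: B_{2}/(2)! × [f^{(1)}(28) − f^{(1)}(4)] = 1/12 × (87808.0 − 256.000) = 7296.00.
After k=1: 3.75662e+06.
k=2: B_{4}/(4)! × [f^{(3)}(28) − f^{(3)}(4)] = −1/720 × (672.000 − 96.0000) = -0.800000.

S_2 ≈ 3.75662e+06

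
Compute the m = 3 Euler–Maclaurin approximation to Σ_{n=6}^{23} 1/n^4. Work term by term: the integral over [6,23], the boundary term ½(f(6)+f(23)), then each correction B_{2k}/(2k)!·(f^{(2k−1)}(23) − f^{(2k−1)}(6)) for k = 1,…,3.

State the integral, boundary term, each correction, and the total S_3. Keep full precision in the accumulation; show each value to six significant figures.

∫_6^23 1/x^4 dx evaluates to 0.00151581.
Endpoint term: (f(6) + f(23))/2 = (0.000771605 + 3.57346e-06)/2 = 0.000387589.
Running total after boundary: 0.00190340.
k=1: B_{2}/(2)! × [f^{(1)}(23) − f^{(1)}(6)] = 1/12 × (-6.21471e-07 − (-0.000514403)) = 4.28152e-05.
Partial sum through k=1: 0.00194622.
k=2: B_{4}/(4)! × [f^{(3)}(23) − f^{(3)}(6)] = −1/720 × (-3.52441e-08 − (-0.000428669)) = -5.95325e-07.
Partial sum through k=2: 0.00194562.
k=3: B_{6}/(6)! × [f^{(5)}(23) − f^{(5)}(6)] = 1/30240 × (-3.73094e-09 − (-0.000666819)) = 2.20508e-08.

S_3 ≈ 0.00194564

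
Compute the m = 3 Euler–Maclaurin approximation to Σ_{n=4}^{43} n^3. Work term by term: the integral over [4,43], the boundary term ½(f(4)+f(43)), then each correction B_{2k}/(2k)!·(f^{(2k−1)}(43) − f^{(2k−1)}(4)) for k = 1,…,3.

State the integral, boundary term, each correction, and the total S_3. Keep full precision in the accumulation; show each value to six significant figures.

S_3 ≈ 894880

∫_4^43 x^3 dx evaluates to 854636.
Boundary: ½(f(4) + f(43)) = ½(64.0000 + 79507.0) = 39785.5.
Running total after boundary: 894422.
Order-1 term: 1/12 · (5547.00 − 48.0000) = 458.250.
Partial sum through k=1: 894880.
Order-2 term: −1/720 · (6.00000 − 6.00000) = 0.00000.
Partial sum through k=2: 894880.
Order-3 term: 1/30240 · (0.00000 − 0.00000) = 0.00000.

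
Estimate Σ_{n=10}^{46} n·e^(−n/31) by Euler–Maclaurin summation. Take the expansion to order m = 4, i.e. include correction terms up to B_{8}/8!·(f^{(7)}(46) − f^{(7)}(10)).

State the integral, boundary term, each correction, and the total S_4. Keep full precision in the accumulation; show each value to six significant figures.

S_4 ≈ 388.072

∫_10^46 x·e^(−x/31) dx evaluates to 379.285.
½[f(10) + f(46)] = ½[7.24278 + 10.4309] = 8.83683.
Running total after boundary: 388.122.
k=1: B_{2}/(2)! × [f^{(1)}(46) − f^{(1)}(10)] = 1/12 × (-0.109722 − 0.490640) = -0.0500301.
After k=1: 388.072.
k=2: B_{4}/(4)! × [f^{(3)}(46) − f^{(3)}(10)] = −1/720 × (0.000357747 − 0.00201789) = 2.30576e-06.
After k=2: 388.072.
k=3: B_{6}/(6)! × [f^{(5)}(46) − f^{(5)}(10)] = 1/30240 × (8.63338e-07 − 3.66830e-06) = -9.27566e-11.
After k=3: 388.072.
k=4: B_{8}/(8)! × [f^{(7)}(46) − f^{(7)}(10)] = −1/1209600 × (1.40938e-09 − 5.44933e-09) = 3.33991e-15.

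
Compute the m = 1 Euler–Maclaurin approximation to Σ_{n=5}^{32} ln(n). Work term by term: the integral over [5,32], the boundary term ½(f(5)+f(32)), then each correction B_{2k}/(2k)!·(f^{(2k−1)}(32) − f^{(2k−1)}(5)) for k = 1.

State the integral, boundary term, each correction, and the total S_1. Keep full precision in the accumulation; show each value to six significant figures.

∫_5^32 ln(x) dx evaluates to 75.8564.
½[f(5) + f(32)] = ½[1.60944 + 3.46574] = 2.53759.
Running total after boundary: 78.3939.
Correction k=1: B_{2}/2! · (f^{(1)}(32) − f^{(1)}(5)) = 1/12 · (0.0312500 − 0.200000) = -0.0140625.

S_1 ≈ 78.3799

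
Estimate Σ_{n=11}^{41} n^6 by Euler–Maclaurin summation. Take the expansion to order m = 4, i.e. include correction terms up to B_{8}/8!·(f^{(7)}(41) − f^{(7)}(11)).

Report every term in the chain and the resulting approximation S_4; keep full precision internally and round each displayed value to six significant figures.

S_4 ≈ 3.02530e+10

∫_11^41 x^6 dx evaluates to 2.78193e+10.
Boundary: ½(f(11) + f(41)) = ½(1.77156e+06 + 4.75010e+09) = 2.37594e+09.
Integral + boundary = 3.01952e+10.
Correction k=1: B_{2}/2! · (f^{(1)}(41) − f^{(1)}(11)) = 1/12 · (6.95137e+08 − 966306) = 5.78476e+07.
Partial sum through k=1: 3.02530e+10.
Correction k=2: B_{4}/4! · (f^{(3)}(41) − f^{(3)}(11)) = −1/720 · (8.27052e+06 − 159720) = -11265.0.
Partial sum through k=2: 3.02530e+10.
Correction k=3: B_{6}/6! · (f^{(5)}(41) − f^{(5)}(11)) = 1/30240 · (29520.0 − 7920.00) = 0.714286.
Partial sum through k=3: 3.02530e+10.
Correction k=4: B_{8}/8! · (f^{(7)}(41) − f^{(7)}(11)) = −1/1209600 · (0.00000 − 0.00000) = 0.00000.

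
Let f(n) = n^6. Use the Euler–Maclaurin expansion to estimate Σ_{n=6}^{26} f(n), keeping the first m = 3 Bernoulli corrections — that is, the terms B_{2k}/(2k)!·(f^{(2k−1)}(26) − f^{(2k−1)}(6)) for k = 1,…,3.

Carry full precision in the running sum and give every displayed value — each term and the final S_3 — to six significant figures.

S_3 ≈ 1.30778e+09

Integral: ∫_6^26 x^6 dx = 1.14736e+09.
Endpoint term: (f(6) + f(26))/2 = (46656.0 + 3.08916e+08)/2 = 1.54481e+08.
So far: 1.30184e+09.
k=1: B_{2}/(2)! × [f^{(1)}(26) − f^{(1)}(6)] = 1/12 × (7.12883e+07 − 46656.0) = 5.93680e+06.
Running total after k=1: 1.30778e+09.
k=2: B_{4}/(4)! × [f^{(3)}(26) − f^{(3)}(6)] = −1/720 × (2.10912e+06 − 25920.0) = -2893.33.
Running total after k=2: 1.30778e+09.
k=3: B_{6}/(6)! × [f^{(5)}(26) − f^{(5)}(6)] = 1/30240 × (18720.0 − 4320.00) = 0.476190.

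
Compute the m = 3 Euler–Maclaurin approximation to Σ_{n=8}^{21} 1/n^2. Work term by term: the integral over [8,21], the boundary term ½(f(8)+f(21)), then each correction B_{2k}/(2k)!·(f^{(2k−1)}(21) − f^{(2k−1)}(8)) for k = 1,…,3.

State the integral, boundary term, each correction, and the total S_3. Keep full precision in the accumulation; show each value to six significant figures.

The integral term ∫_8^21 1/x^2 dx = 0.0773810.
Boundary: ½(f(8) + f(21)) = ½(0.0156250 + 0.00226757) = 0.00894629.
Running total after boundary: 0.0863272.
Correction k=1: B_{2}/2! · (f^{(1)}(21) − f^{(1)}(8)) = 1/12 · (-0.000215959 − (-0.00390625)) = 0.000307524.
After k=1: 0.0866348.
Correction k=2: B_{4}/4! · (f^{(3)}(21) − f^{(3)}(8)) = −1/720 · (-5.87645e-06 − (-0.000732422)) = -1.00909e-06.
After k=2: 0.0866338.
Correction k=3: B_{6}/6! · (f^{(5)}(21) − f^{(5)}(8)) = 1/30240 · (-3.99758e-07 − (-0.000343323)) = 1.13400e-08.

S_3 ≈ 0.0866338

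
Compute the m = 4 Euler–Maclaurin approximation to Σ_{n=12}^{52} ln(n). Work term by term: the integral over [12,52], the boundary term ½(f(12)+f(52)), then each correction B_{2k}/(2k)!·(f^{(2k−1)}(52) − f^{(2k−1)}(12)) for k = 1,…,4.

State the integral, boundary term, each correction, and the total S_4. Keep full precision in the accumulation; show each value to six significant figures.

∫_12^52 ln(x) dx evaluates to 135.646.
Boundary: ½(f(12) + f(52)) = ½(2.48491 + 3.95124) = 3.21808.
Running total after boundary: 138.864.
Correction k=1: B_{2}/2! · (f^{(1)}(52) − f^{(1)}(12)) = 1/12 · (0.0192308 − 0.0833333) = -0.00534188.
Partial sum through k=1: 138.859.
Correction k=2: B_{4}/4! · (f^{(3)}(52) − f^{(3)}(12)) = −1/720 · (1.42239e-05 − 0.00115741) = 1.58775e-06.
Partial sum through k=2: 138.859.
Correction k=3: B_{6}/6! · (f^{(5)}(52) − f^{(5)}(12)) = 1/30240 · (6.31240e-08 − 9.64506e-05) = -3.18742e-09.
Partial sum through k=3: 138.859.
Correction k=4: B_{8}/8! · (f^{(7)}(52) − f^{(7)}(12)) = −1/1209600 · (7.00340e-10 − 2.00939e-05) = 1.66114e-11.

S_4 ≈ 138.859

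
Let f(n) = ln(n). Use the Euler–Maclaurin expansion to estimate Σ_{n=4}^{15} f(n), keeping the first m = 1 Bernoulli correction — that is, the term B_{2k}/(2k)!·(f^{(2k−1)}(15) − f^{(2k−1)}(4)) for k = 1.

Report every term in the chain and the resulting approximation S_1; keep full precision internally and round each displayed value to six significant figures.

Integral: ∫_4^15 ln(x) dx = 24.0756.
½[f(4) + f(15)] = ½[1.38629 + 2.70805] = 2.04717.
So far: 26.1227.
k=1: B_{2}/(2)! × [f^{(1)}(15) − f^{(1)}(4)] = 1/12 × (0.0666667 − 0.250000) = -0.0152778.

S_1 ≈ 26.1075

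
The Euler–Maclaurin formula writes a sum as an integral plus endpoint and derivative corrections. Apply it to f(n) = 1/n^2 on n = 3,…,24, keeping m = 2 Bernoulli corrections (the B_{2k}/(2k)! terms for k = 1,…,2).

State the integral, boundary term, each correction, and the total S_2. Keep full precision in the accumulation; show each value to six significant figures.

The integral term ∫_3^24 1/x^2 dx = 0.291667.
½[f(3) + f(24)] = ½[0.111111 + 0.00173611] = 0.0564236.
Running total after boundary: 0.348090.
Order-1 term: 1/12 · (-0.000144676 − (-0.0740741)) = 0.00616078.
Running total after k=1: 0.354251.
Order-2 term: −1/720 · (-3.01408e-06 − (-0.0987654)) = -0.000137170.

S_2 ≈ 0.354114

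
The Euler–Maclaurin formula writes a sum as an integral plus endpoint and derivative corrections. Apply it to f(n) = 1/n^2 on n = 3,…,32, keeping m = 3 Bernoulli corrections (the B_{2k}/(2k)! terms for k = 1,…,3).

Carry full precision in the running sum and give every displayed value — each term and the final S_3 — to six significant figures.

S_3 ≈ 0.364169

The integral term ∫_3^32 1/x^2 dx = 0.302083.
Boundary: ½(f(3) + f(32)) = ½(0.111111 + 0.000976562) = 0.0560438.
So far: 0.358127.
Correction k=1: B_{2}/2! · (f^{(1)}(32) − f^{(1)}(3)) = 1/12 · (-6.10352e-05 − (-0.0740741)) = 0.00616775.
Running total after k=1: 0.364295.
Correction k=2: B_{4}/4! · (f^{(3)}(32) − f^{(3)}(3)) = −1/720 · (-7.15256e-07 − (-0.0987654)) = -0.000137173.
Running total after k=2: 0.364158.
Correction k=3: B_{6}/6! · (f^{(5)}(32) − f^{(5)}(3)) = 1/30240 · (-2.09548e-08 − (-0.329218)) = 1.08868e-05.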